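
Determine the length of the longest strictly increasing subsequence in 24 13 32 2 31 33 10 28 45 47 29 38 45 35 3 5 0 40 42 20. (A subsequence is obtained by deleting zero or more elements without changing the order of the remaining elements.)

Scanning left to right, the best length ending at each element is: 24→1, 13→1, 32→2, 2→1, 31→2, 33→3, 10→2, 28→3, 45→4, 47→5, 29→4, 38→5, 45→6, 35→5, 3→2, 5→3, 0→1, 40→6, 42→7, 20→4.
So the longest increasing subsequence has length 7, e.g. 2, 10, 28, 29, 38, 40, 42.

7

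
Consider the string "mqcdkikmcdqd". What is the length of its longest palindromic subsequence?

7

Using dp[i][j] = 2 + dp[i+1][j−1] if the ends match, else max(dp[i+1][j], dp[i][j−1]):
dp[1][12] = 7. A witness is qdkikdq at positions 2,4,5,6,7,10,11.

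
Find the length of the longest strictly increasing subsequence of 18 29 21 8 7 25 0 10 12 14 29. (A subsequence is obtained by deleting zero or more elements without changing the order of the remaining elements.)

5

Let dp[i] be the longest increasing subsequence ending at position i. Then dp = [1, 2, 2, 1, 1, 3, 1, 2, 3, 4, 5].
The maximum is 5; one witness is 8, 10, 12, 14, 29 at positions 4,8,9,10,11.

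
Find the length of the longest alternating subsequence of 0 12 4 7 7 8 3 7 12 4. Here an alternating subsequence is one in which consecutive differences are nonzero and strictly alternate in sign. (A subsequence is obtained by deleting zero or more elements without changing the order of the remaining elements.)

7

Track the best alternating length ending on an up-step vs a down-step at each position: up/down = 1/1, 2/1, 2/3, 4/3, 4/3, 4/3, 2/5, 6/5, 6/1, 6/7.
The maximum over both is 7; one such subsequence is 0, 12, 4, 7, 3, 7, 4.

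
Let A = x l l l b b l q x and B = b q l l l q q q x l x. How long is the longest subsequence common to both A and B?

Backtracking the LCS table gives one alignment: l (A2,B3) → l (A3,B4) → l (A4,B5) → l (A7,B10) → x (A9,B11).
So the longest common subsequence has length 5.

5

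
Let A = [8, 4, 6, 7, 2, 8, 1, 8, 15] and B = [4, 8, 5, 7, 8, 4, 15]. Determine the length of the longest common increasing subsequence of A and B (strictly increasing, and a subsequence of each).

4

A longest common strictly increasing subsequence is 4, 7, 8, 15 (length 4); it appears in order in both A and B, and no longer such subsequence exists.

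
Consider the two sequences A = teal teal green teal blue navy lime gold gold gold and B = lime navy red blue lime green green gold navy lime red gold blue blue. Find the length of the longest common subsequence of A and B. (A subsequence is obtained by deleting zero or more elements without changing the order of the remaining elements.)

A longest common subsequence is green, navy, lime, gold (length 4); the LCS DP confirms no longer common subsequence exists.

4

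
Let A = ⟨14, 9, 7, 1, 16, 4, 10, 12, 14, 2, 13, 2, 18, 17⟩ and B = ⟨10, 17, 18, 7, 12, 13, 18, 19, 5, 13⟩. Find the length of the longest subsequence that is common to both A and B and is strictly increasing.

A longest common strictly increasing subsequence is 10, 12, 13, 18 (length 4); it appears in order in both A and B, and no longer such subsequence exists.

4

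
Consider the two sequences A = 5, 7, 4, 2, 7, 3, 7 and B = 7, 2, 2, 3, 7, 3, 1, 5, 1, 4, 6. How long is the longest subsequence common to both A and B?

4

Backtracking the LCS table gives one alignment: 7 (A2,B1) → 2 (A4,B3) → 7 (A5,B5) → 3 (A6,B6).
So the longest common subsequence has length 4.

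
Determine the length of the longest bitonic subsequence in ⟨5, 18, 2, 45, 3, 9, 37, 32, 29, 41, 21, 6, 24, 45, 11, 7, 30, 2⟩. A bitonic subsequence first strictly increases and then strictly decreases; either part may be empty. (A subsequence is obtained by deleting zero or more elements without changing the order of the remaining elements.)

10

One longest bitonic subsequence is 5, 18, 45, 37, 32, 29, 24, 11, 7, 2 (positions 1,2,4,7,8,9,13,15,16,18): it rises to 45 then falls. Length 10 is optimal.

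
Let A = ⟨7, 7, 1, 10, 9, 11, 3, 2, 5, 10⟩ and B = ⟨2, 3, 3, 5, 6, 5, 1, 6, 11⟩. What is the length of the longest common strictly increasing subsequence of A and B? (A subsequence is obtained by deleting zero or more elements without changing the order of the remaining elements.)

For each value that appears in both, track the longest common increasing run ending there.
The best achievable length is 2; one witness is 2, 5 (A-positions 8,9, B-positions 1,4).

2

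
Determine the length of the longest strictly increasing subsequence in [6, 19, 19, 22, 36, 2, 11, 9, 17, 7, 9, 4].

4

One longest increasing subsequence is 6, 19, 22, 36 (positions 1,2,4,5), of length 4; no longer one exists.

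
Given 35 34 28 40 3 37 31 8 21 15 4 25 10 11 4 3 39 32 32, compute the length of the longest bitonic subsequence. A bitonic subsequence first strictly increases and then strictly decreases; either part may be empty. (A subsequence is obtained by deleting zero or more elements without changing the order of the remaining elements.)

One longest bitonic subsequence is 35, 40, 37, 31, 21, 15, 11, 4, 3 (positions 1,4,6,7,9,10,14,15,16): it rises to 40 then falls. Length 9 is optimal.

9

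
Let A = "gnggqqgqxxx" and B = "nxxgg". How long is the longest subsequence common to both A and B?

A longest common subsequence is ngg (length 3); the LCS DP confirms no longer common subsequence exists.

3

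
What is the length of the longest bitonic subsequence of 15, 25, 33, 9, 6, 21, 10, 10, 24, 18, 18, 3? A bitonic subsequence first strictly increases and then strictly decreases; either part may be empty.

One longest bitonic subsequence is 15, 25, 33, 24, 18, 3 (positions 1,2,3,9,11,12): it rises to 33 then falls. Length 6 is optimal.

6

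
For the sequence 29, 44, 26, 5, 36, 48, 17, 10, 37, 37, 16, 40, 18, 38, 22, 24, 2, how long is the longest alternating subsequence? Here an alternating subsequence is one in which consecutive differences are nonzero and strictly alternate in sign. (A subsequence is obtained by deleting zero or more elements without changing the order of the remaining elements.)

Track the best alternating length ending on an up-step vs a down-step at each position: up/down = 1/1, 2/1, 1/3, 1/3, 4/3, 4/1, 4/5, 4/5, 6/5, 6/5, 6/7, 8/5, 8/9, 10/9, 10/11, 12/11, 1/13.
The maximum over both is 13; one such subsequence is 29, 44, 26, 36, 17, 37, 16, 40, 18, 38, 22, 24, 2.

13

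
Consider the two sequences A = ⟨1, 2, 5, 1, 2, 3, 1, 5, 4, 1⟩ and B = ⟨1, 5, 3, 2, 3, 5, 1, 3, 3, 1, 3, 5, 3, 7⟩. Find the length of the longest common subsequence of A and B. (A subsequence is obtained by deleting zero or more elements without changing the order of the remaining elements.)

Backtracking the LCS table gives one alignment: 1 (A1,B1) → 2 (A2,B4) → 5 (A3,B6) → 1 (A4,B7) → 3 (A6,B9) → 1 (A7,B10) → 5 (A8,B12).
So the longest common subsequence has length 7.

7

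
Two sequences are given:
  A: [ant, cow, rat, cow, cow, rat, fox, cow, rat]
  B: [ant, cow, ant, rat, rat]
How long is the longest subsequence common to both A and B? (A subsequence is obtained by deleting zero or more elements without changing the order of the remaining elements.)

A longest common subsequence is ant, cow, rat, rat (length 4); the LCS DP confirms no longer common subsequence exists.

4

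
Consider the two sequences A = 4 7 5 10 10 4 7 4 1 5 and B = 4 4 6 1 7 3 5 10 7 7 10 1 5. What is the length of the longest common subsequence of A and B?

Backtracking the LCS table gives one alignment: 4 (A1,B2) → 7 (A2,B5) → 5 (A3,B7) → 10 (A4,B8) → 10 (A5,B11) → 1 (A9,B12) → 5 (A10,B13).
So the longest common subsequence has length 7.

7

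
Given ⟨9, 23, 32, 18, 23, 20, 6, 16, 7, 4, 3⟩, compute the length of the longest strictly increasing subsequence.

3

Let dp[i] be the longest increasing subsequence ending at position i. Then dp = [1, 2, 3, 2, 3, 3, 1, 2, 2, 1, 1].
The maximum is 3; one witness is 9, 23, 32 at positions 1,2,3.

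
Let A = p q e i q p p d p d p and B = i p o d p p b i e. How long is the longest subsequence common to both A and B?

Backtracking the LCS table gives one alignment: i (A4,B1) → p (A6,B2) → d (A8,B4) → p (A9,B5) → p (A11,B6).
So the longest common subsequence has length 5.

5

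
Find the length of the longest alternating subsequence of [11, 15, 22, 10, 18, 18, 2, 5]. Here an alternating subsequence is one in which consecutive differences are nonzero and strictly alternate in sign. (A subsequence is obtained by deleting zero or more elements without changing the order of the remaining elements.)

6

Track the best alternating length ending on an up-step vs a down-step at each position: up/down = 1/1, 2/1, 2/1, 1/3, 4/3, 4/3, 1/5, 6/5.
The maximum over both is 6; one such subsequence is 11, 15, 10, 18, 2, 5.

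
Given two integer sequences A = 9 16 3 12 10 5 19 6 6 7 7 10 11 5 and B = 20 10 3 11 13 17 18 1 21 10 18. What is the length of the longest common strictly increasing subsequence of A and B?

2

For each value that appears in both, track the longest common increasing run ending there.
The best achievable length is 2; one witness is 10, 11 (A-positions 5,13, B-positions 2,4).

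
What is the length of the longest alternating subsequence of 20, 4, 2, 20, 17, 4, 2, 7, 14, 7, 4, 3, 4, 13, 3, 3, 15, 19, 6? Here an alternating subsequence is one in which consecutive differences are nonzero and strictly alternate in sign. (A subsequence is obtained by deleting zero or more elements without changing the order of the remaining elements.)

10

A longest alternating subsequence is 20, 4, 20, 4, 7, 3, 4, 3, 15, 6 (positions 1,2,4,6,8,12,13,15,17,19); its 9 consecutive differences strictly alternate in sign, and length 10 is optimal.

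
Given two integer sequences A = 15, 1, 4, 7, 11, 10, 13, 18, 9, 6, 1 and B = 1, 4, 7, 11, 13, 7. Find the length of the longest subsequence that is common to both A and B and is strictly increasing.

5

A longest common strictly increasing subsequence is 1, 4, 7, 11, 13 (length 5); it appears in order in both A and B, and no longer such subsequence exists.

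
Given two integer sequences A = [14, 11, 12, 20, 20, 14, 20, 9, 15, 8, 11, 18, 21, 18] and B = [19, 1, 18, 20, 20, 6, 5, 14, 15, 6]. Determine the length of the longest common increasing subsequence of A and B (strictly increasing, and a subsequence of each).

For each value that appears in both, track the longest common increasing run ending there.
The best achievable length is 2; one witness is 14, 15 (A-positions 1,9, B-positions 8,9).

2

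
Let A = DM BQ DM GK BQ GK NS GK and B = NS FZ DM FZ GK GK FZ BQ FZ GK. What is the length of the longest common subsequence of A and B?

4

Backtracking the LCS table gives one alignment: DM (A1,B3) → GK (A4,B6) → BQ (A5,B8) → GK (A8,B10).
So the longest common subsequence has length 4.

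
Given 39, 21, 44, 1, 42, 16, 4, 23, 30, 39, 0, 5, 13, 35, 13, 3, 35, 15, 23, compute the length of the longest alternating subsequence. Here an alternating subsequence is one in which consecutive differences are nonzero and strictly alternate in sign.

Track the best alternating length ending on an up-step vs a down-step at each position: up/down = 1/1, 1/2, 3/1, 1/4, 5/4, 5/6, 5/6, 7/6, 7/6, 7/6, 1/8, 9/8, 9/8, 9/8, 9/10, 9/10, 11/8, 11/12, 13/12.
The maximum over both is 13; one such subsequence is 39, 21, 44, 1, 42, 16, 23, 0, 35, 13, 35, 15, 23.

13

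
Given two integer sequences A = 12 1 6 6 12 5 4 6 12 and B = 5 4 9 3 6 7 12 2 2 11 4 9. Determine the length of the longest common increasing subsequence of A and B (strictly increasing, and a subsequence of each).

3

A longest common strictly increasing subsequence is 5, 6, 12 (length 3); it appears in order in both A and B, and no longer such subsequence exists.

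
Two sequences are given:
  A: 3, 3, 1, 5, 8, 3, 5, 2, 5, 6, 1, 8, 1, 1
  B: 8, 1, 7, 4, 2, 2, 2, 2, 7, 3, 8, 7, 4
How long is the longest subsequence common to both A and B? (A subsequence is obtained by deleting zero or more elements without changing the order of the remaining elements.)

Backtracking the LCS table gives one alignment: 1 (A3,B2) → 3 (A6,B10) → 8 (A12,B11).
So the longest common subsequence has length 3.

3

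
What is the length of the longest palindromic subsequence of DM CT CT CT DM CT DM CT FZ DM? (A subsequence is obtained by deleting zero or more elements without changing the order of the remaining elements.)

7

Using dp[i][j] = 2 + dp[i+1][j−1] if the ends match, else max(dp[i+1][j], dp[i][j−1]):
dp[1][10] = 7. A witness is DM CT DM CT DM CT DM at positions 1,4,5,6,7,8,10.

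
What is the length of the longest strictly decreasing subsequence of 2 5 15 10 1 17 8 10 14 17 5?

4

Let dp[i] be the longest decreasing subsequence ending at position i. Then dp = [1, 1, 1, 2, 3, 1, 3, 2, 2, 1, 4].
The maximum is 4; one witness is 15, 10, 8, 5 at positions 3,4,7,11.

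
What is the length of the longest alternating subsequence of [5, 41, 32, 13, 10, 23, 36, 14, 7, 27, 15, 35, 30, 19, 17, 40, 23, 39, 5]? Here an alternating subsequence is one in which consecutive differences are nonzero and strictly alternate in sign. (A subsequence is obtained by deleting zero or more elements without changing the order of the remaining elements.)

Track the best alternating length ending on an up-step vs a down-step at each position: up/down = 1/1, 2/1, 2/3, 2/3, 2/3, 4/3, 4/3, 4/5, 2/5, 6/5, 6/7, 8/5, 8/9, 8/9, 8/9, 10/3, 10/11, 12/11, 1/13.
The maximum over both is 13; one such subsequence is 5, 41, 13, 23, 14, 27, 15, 35, 30, 40, 23, 39, 5.

13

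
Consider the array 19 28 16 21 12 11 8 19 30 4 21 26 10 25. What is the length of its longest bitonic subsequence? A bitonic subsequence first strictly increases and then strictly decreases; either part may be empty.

7

Let inc[i] be the LIS ending at i and dec[i] the longest strictly decreasing subsequence starting at i. inc = [1, 2, 1, 2, 1, 1, 1, 2, 3, 1, 3, 4, 2, 4], dec = [6, 6, 5, 5, 4, 3, 2, 2, 3, 1, 2, 2, 1, 1].
max_i inc[i]+dec[i]−1 = 7, with one witness 19, 28, 21, 12, 11, 8, 4.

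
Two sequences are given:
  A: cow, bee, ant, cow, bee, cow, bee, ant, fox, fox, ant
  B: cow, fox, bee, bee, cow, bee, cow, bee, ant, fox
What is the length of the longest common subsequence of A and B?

8

Backtracking the LCS table gives one alignment: cow (A1,B1) → bee (A2,B4) → cow (A4,B5) → bee (A5,B6) → cow (A6,B7) → bee (A7,B8) → ant (A8,B9) → fox (A10,B10).
So the longest common subsequence has length 8.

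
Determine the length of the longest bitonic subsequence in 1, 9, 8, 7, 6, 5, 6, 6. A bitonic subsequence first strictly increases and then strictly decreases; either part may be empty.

6

One longest bitonic subsequence is 1, 9, 8, 7, 6, 5 (positions 1,2,3,4,5,6): it rises to 9 then falls. Length 6 is optimal.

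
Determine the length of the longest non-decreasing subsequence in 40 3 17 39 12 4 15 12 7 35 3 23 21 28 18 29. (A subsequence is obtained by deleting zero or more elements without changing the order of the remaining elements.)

6

Let dp[i] be the longest non-decreasing subsequence ending at position i. Then dp = [1, 1, 2, 3, 2, 2, 3, 3, 3, 4, 2, 4, 4, 5, 4, 6].
The maximum is 6; one witness is 3, 12, 15, 23, 28, 29 at positions 2,5,7,12,14,16.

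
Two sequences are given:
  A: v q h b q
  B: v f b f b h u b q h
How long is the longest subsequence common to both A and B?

4

Backtracking the LCS table gives one alignment: v (A1,B1) → h (A3,B6) → b (A4,B8) → q (A5,B9).
So the longest common subsequence has length 4.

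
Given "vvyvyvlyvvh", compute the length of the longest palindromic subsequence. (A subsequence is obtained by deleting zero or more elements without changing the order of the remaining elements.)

9

One longest palindromic subsequence is vvyvyvyvv (positions 1,2,3,4,5,6,8,9,10); it reads the same forward and backward, and the interval DP gives dp[1][11] = 9.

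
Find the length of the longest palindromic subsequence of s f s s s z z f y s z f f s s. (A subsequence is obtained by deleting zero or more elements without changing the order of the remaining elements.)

8

Using dp[i][j] = 2 + dp[i+1][j−1] if the ends match, else max(dp[i+1][j], dp[i][j−1]):
dp[1][15] = 8. A witness is ssszzsss at positions 1,3,5,6,7,10,14,15.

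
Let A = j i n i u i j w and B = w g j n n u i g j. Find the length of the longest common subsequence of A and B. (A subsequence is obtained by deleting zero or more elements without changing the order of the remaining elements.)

A longest common subsequence is jnuij (length 5); the LCS DP confirms no longer common subsequence exists.

5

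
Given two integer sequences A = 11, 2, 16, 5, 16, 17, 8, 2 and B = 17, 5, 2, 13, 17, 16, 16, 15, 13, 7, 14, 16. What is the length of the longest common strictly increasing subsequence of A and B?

2

A longest common strictly increasing subsequence is 5, 17 (length 2); it appears in order in both A and B, and no longer such subsequence exists.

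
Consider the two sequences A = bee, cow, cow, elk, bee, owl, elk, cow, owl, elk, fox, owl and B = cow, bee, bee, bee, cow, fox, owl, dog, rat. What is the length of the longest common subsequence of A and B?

A longest common subsequence is bee, bee, cow, fox, owl (length 5); the LCS DP confirms no longer common subsequence exists.

5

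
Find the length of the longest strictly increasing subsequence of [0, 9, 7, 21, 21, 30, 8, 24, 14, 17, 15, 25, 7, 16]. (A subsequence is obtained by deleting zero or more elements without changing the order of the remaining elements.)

6

Scanning left to right, the best length ending at each element is: 0→1, 9→2, 7→2, 21→3, 21→3, 30→4, 8→3, 24→4, 14→4, 17→5, 15→5, 25→6, 7→2, 16→6.
So the longest increasing subsequence has length 6, e.g. 0, 7, 8, 14, 17, 25.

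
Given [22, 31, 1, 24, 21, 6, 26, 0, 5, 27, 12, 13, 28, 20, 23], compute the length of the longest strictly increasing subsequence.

6

Scanning left to right, the best length ending at each element is: 22→1, 31→2, 1→1, 24→2, 21→2, 6→2, 26→3, 0→1, 5→2, 27→4, 12→3, 13→4, 28→5, 20→5, 23→6.
So the longest increasing subsequence has length 6, e.g. 1, 6, 12, 13, 20, 23.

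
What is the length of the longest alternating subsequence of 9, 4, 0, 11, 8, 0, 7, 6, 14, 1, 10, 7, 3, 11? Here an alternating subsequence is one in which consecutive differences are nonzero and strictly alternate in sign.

Track the best alternating length ending on an up-step vs a down-step at each position: up/down = 1/1, 1/2, 1/2, 3/1, 3/4, 1/4, 5/4, 5/6, 7/1, 5/8, 9/8, 9/10, 9/10, 11/8.
The maximum over both is 11; one such subsequence is 9, 4, 11, 0, 7, 6, 14, 1, 10, 7, 11.

11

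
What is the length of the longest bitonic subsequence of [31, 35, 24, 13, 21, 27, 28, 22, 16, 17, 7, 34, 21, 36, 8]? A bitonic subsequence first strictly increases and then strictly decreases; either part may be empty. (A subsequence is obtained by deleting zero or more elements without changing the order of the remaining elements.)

7

Let inc[i] be the LIS ending at i and dec[i] the longest strictly decreasing subsequence starting at i. inc = [1, 2, 1, 1, 2, 3, 4, 3, 2, 3, 1, 5, 4, 6, 2], dec = [5, 5, 4, 2, 3, 4, 4, 3, 2, 2, 1, 3, 2, 2, 1].
max_i inc[i]+dec[i]−1 = 7, with one witness 13, 21, 27, 28, 22, 21, 8.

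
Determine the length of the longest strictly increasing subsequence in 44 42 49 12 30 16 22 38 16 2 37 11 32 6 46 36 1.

5

Scanning left to right, the best length ending at each element is: 44→1, 42→1, 49→2, 12→1, 30→2, 16→2, 22→3, 38→4, 16→2, 2→1, 37→4, 11→2, 32→4, 6→2, 46→5, 36→5, 1→1.
So the longest increasing subsequence has length 5, e.g. 12, 16, 22, 38, 46.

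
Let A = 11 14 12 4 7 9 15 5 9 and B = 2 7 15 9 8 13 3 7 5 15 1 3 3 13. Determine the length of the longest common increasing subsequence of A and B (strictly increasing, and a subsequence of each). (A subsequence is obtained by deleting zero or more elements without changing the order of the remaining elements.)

A longest common strictly increasing subsequence is 7, 9, 15 (length 3); it appears in order in both A and B, and no longer such subsequence exists.

3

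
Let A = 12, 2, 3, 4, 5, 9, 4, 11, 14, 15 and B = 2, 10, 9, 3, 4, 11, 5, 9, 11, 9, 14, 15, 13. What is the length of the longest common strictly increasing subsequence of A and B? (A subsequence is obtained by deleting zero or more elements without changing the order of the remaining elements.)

8

For each value that appears in both, track the longest common increasing run ending there.
The best achievable length is 8; one witness is 2, 3, 4, 5, 9, 11, 14, 15 (A-positions 2,3,4,5,6,8,9,10, B-positions 1,4,5,7,8,9,11,12).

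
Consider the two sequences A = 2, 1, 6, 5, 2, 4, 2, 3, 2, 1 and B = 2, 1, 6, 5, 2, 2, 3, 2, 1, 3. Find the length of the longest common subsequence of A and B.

9

Backtracking the LCS table gives one alignment: 2 (A1,B1) → 1 (A2,B2) → 6 (A3,B3) → 5 (A4,B4) → 2 (A5,B5) → 2 (A7,B6) → 3 (A8,B7) → 2 (A9,B8) → 1 (A10,B9).
So the longest common subsequence has length 9.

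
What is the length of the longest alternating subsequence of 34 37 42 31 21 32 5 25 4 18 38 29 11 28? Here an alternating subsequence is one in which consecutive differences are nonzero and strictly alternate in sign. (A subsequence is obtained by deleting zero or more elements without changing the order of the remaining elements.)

A longest alternating subsequence is 34, 37, 31, 32, 5, 25, 4, 18, 11, 28 (positions 1,2,4,6,7,8,9,10,13,14); its 9 consecutive differences strictly alternate in sign, and length 10 is optimal.

10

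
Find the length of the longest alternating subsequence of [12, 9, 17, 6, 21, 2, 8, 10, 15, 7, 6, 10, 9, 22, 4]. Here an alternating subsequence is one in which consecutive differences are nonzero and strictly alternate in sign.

12

A longest alternating subsequence is 12, 9, 17, 6, 21, 2, 8, 7, 10, 9, 22, 4 (positions 1,2,3,4,5,6,7,10,12,13,14,15); its 11 consecutive differences strictly alternate in sign, and length 12 is optimal.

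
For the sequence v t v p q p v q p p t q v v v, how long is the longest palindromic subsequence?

One longest palindromic subsequence is vvvqppqvvv (positions 1,3,7,8,9,10,12,13,14,15); it reads the same forward and backward, and the interval DP gives dp[1][15] = 10.

10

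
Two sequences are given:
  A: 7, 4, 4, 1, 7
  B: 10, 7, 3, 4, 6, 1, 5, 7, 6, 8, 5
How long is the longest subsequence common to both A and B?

Backtracking the LCS table gives one alignment: 7 (A1,B2) → 4 (A2,B4) → 1 (A4,B6) → 7 (A5,B8).
So the longest common subsequence has length 4.

4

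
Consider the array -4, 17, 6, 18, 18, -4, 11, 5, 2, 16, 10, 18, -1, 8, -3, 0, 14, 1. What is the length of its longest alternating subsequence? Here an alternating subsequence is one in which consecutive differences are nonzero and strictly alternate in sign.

15

Track the best alternating length ending on an up-step vs a down-step at each position: up/down = 1/1, 2/1, 2/3, 4/1, 4/1, 1/5, 6/5, 6/7, 6/7, 8/5, 8/9, 10/1, 6/11, 12/11, 6/13, 14/13, 14/11, 14/15.
The maximum over both is 15; one such subsequence is -4, 17, 6, 18, -4, 11, 5, 16, 10, 18, -1, 8, -3, 14, 1.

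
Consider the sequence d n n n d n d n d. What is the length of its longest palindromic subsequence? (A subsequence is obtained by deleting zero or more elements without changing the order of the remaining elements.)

Using dp[i][j] = 2 + dp[i+1][j−1] if the ends match, else max(dp[i+1][j], dp[i][j−1]):
dp[1][9] = 7. A witness is dndndnd at positions 1,2,5,6,7,8,9.

7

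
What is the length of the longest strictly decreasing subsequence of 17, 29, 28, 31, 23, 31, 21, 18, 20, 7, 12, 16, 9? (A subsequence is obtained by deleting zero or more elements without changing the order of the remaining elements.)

7

Let dp[i] be the longest decreasing subsequence ending at position i. Then dp = [1, 1, 2, 1, 3, 1, 4, 5, 5, 6, 6, 6, 7].
The maximum is 7; one witness is 29, 28, 23, 21, 18, 12, 9 at positions 2,3,5,7,8,11,13.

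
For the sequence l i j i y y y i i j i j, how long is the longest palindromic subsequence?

9

Using dp[i][j] = 2 + dp[i+1][j−1] if the ends match, else max(dp[i+1][j], dp[i][j−1]):
dp[1][12] = 9. A witness is ijiyyyiji at positions 2,3,4,5,6,7,9,10,11.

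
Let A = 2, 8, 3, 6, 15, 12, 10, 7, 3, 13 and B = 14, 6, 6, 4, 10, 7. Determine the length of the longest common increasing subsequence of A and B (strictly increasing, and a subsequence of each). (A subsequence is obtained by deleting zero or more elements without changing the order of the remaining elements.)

2

For each value that appears in both, track the longest common increasing run ending there.
The best achievable length is 2; one witness is 6, 10 (A-positions 4,7, B-positions 2,5).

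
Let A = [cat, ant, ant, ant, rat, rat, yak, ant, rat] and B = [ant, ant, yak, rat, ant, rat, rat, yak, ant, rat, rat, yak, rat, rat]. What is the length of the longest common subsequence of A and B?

8

Backtracking the LCS table gives one alignment: ant (A2,B1) → ant (A3,B2) → ant (A4,B5) → rat (A5,B6) → rat (A6,B7) → yak (A7,B8) → ant (A8,B9) → rat (A9,B14).
So the longest common subsequence has length 8.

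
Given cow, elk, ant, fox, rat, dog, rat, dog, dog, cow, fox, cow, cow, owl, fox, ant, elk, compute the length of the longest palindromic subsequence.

9

One longest palindromic subsequence is elk ant fox cow cow cow fox ant elk (positions 2,3,4,10,12,13,15,16,17); it reads the same forward and backward, and the interval DP gives dp[1][17] = 9.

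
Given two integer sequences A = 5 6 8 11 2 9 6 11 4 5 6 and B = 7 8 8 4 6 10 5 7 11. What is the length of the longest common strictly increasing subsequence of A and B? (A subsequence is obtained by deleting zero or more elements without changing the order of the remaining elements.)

For each value that appears in both, track the longest common increasing run ending there.
The best achievable length is 2; one witness is 4, 6 (A-positions 9,11, B-positions 4,5).

2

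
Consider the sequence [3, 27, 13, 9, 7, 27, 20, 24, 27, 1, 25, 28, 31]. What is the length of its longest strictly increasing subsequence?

7

One longest increasing subsequence is 3, 13, 20, 24, 27, 28, 31 (positions 1,3,7,8,9,12,13), of length 7; no longer one exists.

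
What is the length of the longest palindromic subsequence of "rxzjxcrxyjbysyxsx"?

One longest palindromic subsequence is xxysyxx (positions 2,8,9,13,14,15,17); it reads the same forward and backward, and the interval DP gives dp[1][17] = 7.

7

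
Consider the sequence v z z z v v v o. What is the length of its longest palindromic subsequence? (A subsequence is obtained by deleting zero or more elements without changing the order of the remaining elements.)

Using dp[i][j] = 2 + dp[i+1][j−1] if the ends match, else max(dp[i+1][j], dp[i][j−1]):
dp[1][8] = 5. A witness is vzzzv at positions 1,2,3,4,7.

5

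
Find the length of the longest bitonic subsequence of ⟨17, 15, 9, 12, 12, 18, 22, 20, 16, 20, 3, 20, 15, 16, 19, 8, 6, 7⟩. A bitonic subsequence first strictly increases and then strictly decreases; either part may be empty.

Let inc[i] be the LIS ending at i and dec[i] the longest strictly decreasing subsequence starting at i. inc = [1, 1, 1, 2, 2, 3, 4, 4, 3, 4, 1, 4, 3, 4, 5, 2, 2, 3], dec = [5, 4, 3, 3, 3, 5, 6, 5, 4, 4, 1, 4, 3, 3, 3, 2, 1, 1].
max_i inc[i]+dec[i]−1 = 9, with one witness 9, 12, 18, 22, 20, 16, 15, 8, 7.

9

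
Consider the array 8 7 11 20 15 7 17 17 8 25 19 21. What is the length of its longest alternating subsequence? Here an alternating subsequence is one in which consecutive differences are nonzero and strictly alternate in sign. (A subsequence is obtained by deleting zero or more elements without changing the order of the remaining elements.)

Track the best alternating length ending on an up-step vs a down-step at each position: up/down = 1/1, 1/2, 3/1, 3/1, 3/4, 1/4, 5/4, 5/4, 5/6, 7/1, 7/8, 9/8.
The maximum over both is 9; one such subsequence is 8, 7, 20, 15, 17, 8, 25, 19, 21.

9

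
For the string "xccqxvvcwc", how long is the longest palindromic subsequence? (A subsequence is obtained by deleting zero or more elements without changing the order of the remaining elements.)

6

Using dp[i][j] = 2 + dp[i+1][j−1] if the ends match, else max(dp[i+1][j], dp[i][j−1]):
dp[1][10] = 6. A witness is ccvvcc at positions 2,3,6,7,8,10.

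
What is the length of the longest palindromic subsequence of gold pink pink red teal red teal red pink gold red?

One longest palindromic subsequence is gold pink red teal red teal red pink gold (positions 1,2,4,5,6,7,8,9,10); it reads the same forward and backward, and the interval DP gives dp[1][11] = 9.

9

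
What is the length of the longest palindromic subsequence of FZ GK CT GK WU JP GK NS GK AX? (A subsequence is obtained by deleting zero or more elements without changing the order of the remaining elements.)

5

One longest palindromic subsequence is GK GK JP GK GK (positions 2,4,6,7,9); it reads the same forward and backward, and the interval DP gives dp[1][10] = 5.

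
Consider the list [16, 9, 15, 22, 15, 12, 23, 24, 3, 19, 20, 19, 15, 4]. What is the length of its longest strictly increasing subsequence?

5

One longest increasing subsequence is 9, 15, 22, 23, 24 (positions 2,3,4,7,8), of length 5; no longer one exists.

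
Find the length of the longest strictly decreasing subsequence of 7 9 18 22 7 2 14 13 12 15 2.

5

One longest decreasing subsequence is 18, 14, 13, 12, 2 (positions 3,7,8,9,11), of length 5; no longer one exists.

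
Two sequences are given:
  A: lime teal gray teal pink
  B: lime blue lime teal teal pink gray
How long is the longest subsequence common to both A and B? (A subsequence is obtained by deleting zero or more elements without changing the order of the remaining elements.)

A longest common subsequence is lime, teal, teal, pink (length 4); the LCS DP confirms no longer common subsequence exists.

4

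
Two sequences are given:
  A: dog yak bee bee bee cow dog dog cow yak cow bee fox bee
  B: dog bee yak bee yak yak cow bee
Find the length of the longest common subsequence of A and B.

A longest common subsequence is dog, yak, bee, yak, cow, bee (length 6); the LCS DP confirms no longer common subsequence exists.

6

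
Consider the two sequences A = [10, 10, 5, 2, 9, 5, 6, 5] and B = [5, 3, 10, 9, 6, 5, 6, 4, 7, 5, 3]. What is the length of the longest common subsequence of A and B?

5

Backtracking the LCS table gives one alignment: 10 (A2,B3) → 9 (A5,B4) → 5 (A6,B6) → 6 (A7,B7) → 5 (A8,B10).
So the longest common subsequence has length 5.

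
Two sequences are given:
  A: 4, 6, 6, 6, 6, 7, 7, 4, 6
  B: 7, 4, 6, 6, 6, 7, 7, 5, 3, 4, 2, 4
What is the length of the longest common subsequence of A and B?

A longest common subsequence is 4, 6, 6, 6, 7, 7, 4 (length 7); the LCS DP confirms no longer common subsequence exists.

7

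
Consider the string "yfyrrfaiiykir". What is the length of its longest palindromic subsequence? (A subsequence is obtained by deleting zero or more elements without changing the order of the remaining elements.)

Using dp[i][j] = 2 + dp[i+1][j−1] if the ends match, else max(dp[i+1][j], dp[i][j−1]):
dp[1][13] = 6. A witness is yfrrfy at positions 1,2,4,5,6,10.

6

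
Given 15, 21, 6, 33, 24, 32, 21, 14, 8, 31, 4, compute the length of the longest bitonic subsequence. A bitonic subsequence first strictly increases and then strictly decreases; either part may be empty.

8

Let inc[i] be the LIS ending at i and dec[i] the longest strictly decreasing subsequence starting at i. inc = [1, 2, 1, 3, 3, 4, 2, 2, 2, 4, 1], dec = [4, 4, 2, 6, 5, 5, 4, 3, 2, 2, 1].
max_i inc[i]+dec[i]−1 = 8, with one witness 15, 21, 33, 32, 21, 14, 8, 4.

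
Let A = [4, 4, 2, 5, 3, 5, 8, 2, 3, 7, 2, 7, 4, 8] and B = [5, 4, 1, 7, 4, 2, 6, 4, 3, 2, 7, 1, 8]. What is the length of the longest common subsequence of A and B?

Backtracking the LCS table gives one alignment: 4 (A1,B2) → 4 (A2,B5) → 2 (A3,B6) → 3 (A5,B9) → 2 (A8,B10) → 7 (A10,B11) → 8 (A14,B13).
So the longest common subsequence has length 7.

7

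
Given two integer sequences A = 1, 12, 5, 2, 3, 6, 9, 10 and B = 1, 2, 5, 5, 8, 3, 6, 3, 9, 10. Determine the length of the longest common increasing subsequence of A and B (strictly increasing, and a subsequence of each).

A longest common strictly increasing subsequence is 1, 2, 3, 6, 9, 10 (length 6); it appears in order in both A and B, and no longer such subsequence exists.

6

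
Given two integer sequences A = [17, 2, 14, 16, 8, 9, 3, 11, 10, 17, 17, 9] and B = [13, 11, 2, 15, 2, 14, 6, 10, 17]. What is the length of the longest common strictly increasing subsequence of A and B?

3

For each value that appears in both, track the longest common increasing run ending there.
The best achievable length is 3; one witness is 2, 14, 17 (A-positions 2,3,10, B-positions 3,6,9).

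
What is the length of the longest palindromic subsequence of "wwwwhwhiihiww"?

8

One longest palindromic subsequence is wwhiihww (positions 1,2,7,8,9,10,12,13); it reads the same forward and backward, and the interval DP gives dp[1][13] = 8.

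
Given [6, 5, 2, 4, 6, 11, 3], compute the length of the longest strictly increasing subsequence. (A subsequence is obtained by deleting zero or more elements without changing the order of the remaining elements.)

Scanning left to right, the best length ending at each element is: 6→1, 5→1, 2→1, 4→2, 6→3, 11→4, 3→2.
So the longest increasing subsequence has length 4, e.g. 2, 4, 6, 11.

4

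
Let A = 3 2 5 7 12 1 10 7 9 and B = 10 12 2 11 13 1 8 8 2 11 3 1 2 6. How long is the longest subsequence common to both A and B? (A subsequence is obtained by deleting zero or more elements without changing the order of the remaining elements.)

Backtracking the LCS table gives one alignment: 3 (A1,B11) → 2 (A2,B13).
So the longest common subsequence has length 2.

2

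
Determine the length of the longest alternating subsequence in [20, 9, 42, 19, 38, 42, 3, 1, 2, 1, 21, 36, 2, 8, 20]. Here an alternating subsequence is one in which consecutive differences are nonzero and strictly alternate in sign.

11

A longest alternating subsequence is 20, 9, 42, 19, 38, 1, 2, 1, 21, 2, 8 (positions 1,2,3,4,5,8,9,10,11,13,14); its 10 consecutive differences strictly alternate in sign, and length 11 is optimal.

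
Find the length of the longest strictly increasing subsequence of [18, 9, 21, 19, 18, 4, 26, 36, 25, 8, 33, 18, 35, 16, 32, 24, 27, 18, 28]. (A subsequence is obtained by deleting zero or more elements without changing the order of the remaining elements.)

Let dp[i] be the longest increasing subsequence ending at position i. Then dp = [1, 1, 2, 2, 2, 1, 3, 4, 3, 2, 4, 3, 5, 3, 4, 4, 5, 4, 6].
The maximum is 6; one witness is 4, 8, 18, 24, 27, 28 at positions 6,10,12,16,17,19.

6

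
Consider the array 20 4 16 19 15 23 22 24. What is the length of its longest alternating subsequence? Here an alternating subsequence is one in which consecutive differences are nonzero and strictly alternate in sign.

A longest alternating subsequence is 20, 4, 16, 15, 23, 22, 24 (positions 1,2,3,5,6,7,8); its 6 consecutive differences strictly alternate in sign, and length 7 is optimal.

7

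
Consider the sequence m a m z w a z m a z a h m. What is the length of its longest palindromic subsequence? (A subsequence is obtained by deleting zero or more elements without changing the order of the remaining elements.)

One longest palindromic subsequence is mazamazam (positions 1,2,4,6,8,9,10,11,13); it reads the same forward and backward, and the interval DP gives dp[1][13] = 9.

9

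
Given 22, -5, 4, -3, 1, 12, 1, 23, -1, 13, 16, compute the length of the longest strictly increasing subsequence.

Let dp[i] be the longest increasing subsequence ending at position i. Then dp = [1, 1, 2, 2, 3, 4, 3, 5, 3, 5, 6].
The maximum is 6; one witness is -5, -3, 1, 12, 13, 16 at positions 2,4,5,6,10,11.

6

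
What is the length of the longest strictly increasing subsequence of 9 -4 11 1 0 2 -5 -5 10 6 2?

4

Let dp[i] be the longest increasing subsequence ending at position i. Then dp = [1, 1, 2, 2, 2, 3, 1, 1, 4, 4, 3].
The maximum is 4; one witness is -4, 1, 2, 10 at positions 2,4,6,9.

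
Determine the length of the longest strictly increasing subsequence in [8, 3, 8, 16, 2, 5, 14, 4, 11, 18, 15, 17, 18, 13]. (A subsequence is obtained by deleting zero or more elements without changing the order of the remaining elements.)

One longest increasing subsequence is 3, 8, 14, 15, 17, 18 (positions 2,3,7,11,12,13), of length 6; no longer one exists.

6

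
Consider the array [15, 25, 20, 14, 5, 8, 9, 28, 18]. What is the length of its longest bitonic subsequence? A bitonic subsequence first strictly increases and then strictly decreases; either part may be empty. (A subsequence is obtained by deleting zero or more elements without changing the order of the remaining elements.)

5

Let inc[i] be the LIS ending at i and dec[i] the longest strictly decreasing subsequence starting at i. inc = [1, 2, 2, 1, 1, 2, 3, 4, 4], dec = [3, 4, 3, 2, 1, 1, 1, 2, 1].
max_i inc[i]+dec[i]−1 = 5, with one witness 15, 25, 20, 14, 9.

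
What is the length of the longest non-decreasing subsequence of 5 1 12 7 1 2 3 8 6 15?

6

Let dp[i] be the longest non-decreasing subsequence ending at position i. Then dp = [1, 1, 2, 2, 2, 3, 4, 5, 5, 6].
The maximum is 6; one witness is 1, 1, 2, 3, 8, 15 at positions 2,5,6,7,8,10.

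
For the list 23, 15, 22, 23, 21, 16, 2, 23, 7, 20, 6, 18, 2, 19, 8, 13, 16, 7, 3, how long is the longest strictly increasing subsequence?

5

Scanning left to right, the best length ending at each element is: 23→1, 15→1, 22→2, 23→3, 21→2, 16→2, 2→1, 23→3, 7→2, 20→3, 6→2, 18→3, 2→1, 19→4, 8→3, 13→4, 16→5, 7→3, 3→2.
So the longest increasing subsequence has length 5, e.g. 2, 7, 8, 13, 16.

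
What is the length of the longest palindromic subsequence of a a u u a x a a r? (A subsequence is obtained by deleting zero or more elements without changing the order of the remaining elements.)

One longest palindromic subsequence is aauuaa (positions 1,2,3,4,7,8); it reads the same forward and backward, and the interval DP gives dp[1][9] = 6.

6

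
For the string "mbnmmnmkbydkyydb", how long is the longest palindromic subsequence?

6

Using dp[i][j] = 2 + dp[i+1][j−1] if the ends match, else max(dp[i+1][j], dp[i][j−1]):
dp[1][16] = 6. A witness is bdyydb at positions 2,11,13,14,15,16.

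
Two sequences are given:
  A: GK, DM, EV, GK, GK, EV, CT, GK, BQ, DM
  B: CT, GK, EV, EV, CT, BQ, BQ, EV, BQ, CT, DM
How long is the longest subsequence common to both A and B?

A longest common subsequence is GK, EV, EV, CT, BQ, DM (length 6); the LCS DP confirms no longer common subsequence exists.

6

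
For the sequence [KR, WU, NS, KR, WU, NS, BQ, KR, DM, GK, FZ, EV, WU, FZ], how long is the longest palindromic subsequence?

5

One longest palindromic subsequence is WU KR BQ KR WU (positions 2,4,7,8,13); it reads the same forward and backward, and the interval DP gives dp[1][14] = 5.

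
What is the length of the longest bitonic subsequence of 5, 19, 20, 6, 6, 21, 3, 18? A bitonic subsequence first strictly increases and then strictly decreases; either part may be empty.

5

Let inc[i] be the LIS ending at i and dec[i] the longest strictly decreasing subsequence starting at i. inc = [1, 2, 3, 2, 2, 4, 1, 3], dec = [2, 3, 3, 2, 2, 2, 1, 1].
max_i inc[i]+dec[i]−1 = 5, with one witness 5, 19, 20, 6, 3.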